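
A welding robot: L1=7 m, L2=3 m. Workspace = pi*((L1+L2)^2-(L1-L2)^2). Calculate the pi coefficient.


Given: L1 = 7, L2 = 3
(L1+L2)^2 = (10)^2 = 100
(L1-L2)^2 = (4)^2 = 16
Difference = 100 - 16 = 84
This equals 4*L1*L2 = 4*7*3 = 84
Workspace area = 84*pi

84


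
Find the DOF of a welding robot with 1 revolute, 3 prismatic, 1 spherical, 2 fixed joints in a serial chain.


Given: serial robot with 1 revolute, 3 prismatic, 1 spherical, 2 fixed joints
DOF contribution per joint type: revolute=1, prismatic=1, spherical=3, fixed=0
DOF = 1*1 + 3*1 + 1*3 + 2*0
DOF = 7

7


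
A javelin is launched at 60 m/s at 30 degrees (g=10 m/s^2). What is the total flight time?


Given: v0 = 60 m/s, theta = 30 deg, g = 10 m/s^2
sin(30) = 1/2
Using T = 2*v0*sin(theta) / g
T = 2*60*1/2 / 10
T = 60 / 10
T = 6 s

6 s


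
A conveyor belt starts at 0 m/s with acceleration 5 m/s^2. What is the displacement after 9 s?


Given: v0 = 0 m/s, a = 5 m/s^2, t = 9 s
Using s = v0*t + (1/2)*a*t^2
s = 0*9 + (1/2)*5*9^2
s = 0 + (1/2)*405
s = 0 + 405/2
s = 405/2

405/2 m


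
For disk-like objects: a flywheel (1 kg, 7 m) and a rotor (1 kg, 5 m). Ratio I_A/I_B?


Given: M1=1 kg, R1=7 m, M2=1 kg, R2=5 m
For a disk: I = (1/2)*M*R^2, so I_A/I_B = (M1*R1^2)/(M2*R2^2)
M1*R1^2 = 1*49 = 49
M2*R2^2 = 1*25 = 25
I_A/I_B = 49/25 = 49/25

49/25


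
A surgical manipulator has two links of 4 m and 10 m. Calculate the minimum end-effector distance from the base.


Given: L1 = 4 m, L2 = 10 m
For a 2-link planar arm, min reach = |L1 - L2| (second link folded back)
Min reach = |4 - 10|
Min reach = 6 m

6 m


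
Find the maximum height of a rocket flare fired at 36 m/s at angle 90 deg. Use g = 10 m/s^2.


Given: v0 = 36 m/s, theta = 90 deg, g = 10 m/s^2
sin^2(90) = 1
Using H = v0^2 * sin^2(theta) / (2*g)
H = 36^2 * 1 / (2*10)
H = 1296 * 1 / 20
H = 1296 / 20
H = 324/5 m

324/5 m


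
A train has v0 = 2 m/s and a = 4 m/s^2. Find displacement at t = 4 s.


Given: v0 = 2 m/s, a = 4 m/s^2, t = 4 s
Using s = v0*t + (1/2)*a*t^2
s = 2*4 + (1/2)*4*4^2
s = 8 + (1/2)*64
s = 8 + 32
s = 40

40 m


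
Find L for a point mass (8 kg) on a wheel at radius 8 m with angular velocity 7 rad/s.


Given: m = 8 kg, r = 8 m, omega = 7 rad/s
For a point mass: I = m*r^2
I = 8*8^2 = 8*64 = 512
L = I*omega = 512*7
L = 3584 kg*m^2/s

3584 kg*m^2/s


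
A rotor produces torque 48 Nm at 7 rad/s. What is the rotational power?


Given: tau = 48 Nm, omega = 7 rad/s
Using P = tau * omega
P = 48 * 7
P = 336 W

336 W


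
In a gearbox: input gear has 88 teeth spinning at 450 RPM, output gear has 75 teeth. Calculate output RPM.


Given: N1 = 88 teeth, w1 = 450 RPM, N2 = 75 teeth
Using N1*w1 = N2*w2
w2 = N1*w1 / N2
w2 = 88*450 / 75
w2 = 39600 / 75
w2 = 528 RPM

528 RPM


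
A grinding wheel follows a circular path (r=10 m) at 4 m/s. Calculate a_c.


Given: v = 4 m/s, r = 10 m
Using a_c = v^2 / r
a_c = 4^2 / 10
a_c = 16 / 10
a_c = 8/5 m/s^2

8/5 m/s^2


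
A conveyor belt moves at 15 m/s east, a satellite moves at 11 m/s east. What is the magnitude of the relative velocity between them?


Given: v_A = 15 m/s east, v_B = 11 m/s east
Both move in the same direction; relative speed = |v_A - v_B|
|15 - 11| = |4|
= 4 m/s

4 m/s


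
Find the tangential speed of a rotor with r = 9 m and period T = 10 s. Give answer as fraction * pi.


Given: radius r = 9 m, period T = 10 s
Using v = 2*pi*r / T
v = 2*pi*9 / 10
v = 18*pi / 10
v = 9/5*pi m/s

9/5*pi m/s


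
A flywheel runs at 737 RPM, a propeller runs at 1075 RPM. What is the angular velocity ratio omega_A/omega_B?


Given: RPM_A = 737, RPM_B = 1075
omega = 2*pi*RPM/60, so omega_A/omega_B = RPM_A / RPM_B
omega_A/omega_B = 737 / 1075
omega_A/omega_B = 737/1075

737/1075


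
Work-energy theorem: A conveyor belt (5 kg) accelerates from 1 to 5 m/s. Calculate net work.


Given: m = 5 kg, v0 = 1 m/s, v = 5 m/s
Using W = (1/2)*m*(v^2 - v0^2)
v^2 = 5^2 = 25
v0^2 = 1^2 = 1
v^2 - v0^2 = 25 - 1 = 24
W = (1/2)*5*24 = 60 J

60 J


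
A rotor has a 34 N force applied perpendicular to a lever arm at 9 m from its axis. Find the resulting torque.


Given: F = 34 N, r = 9 m, angle = 90 deg (perpendicular)
Using tau = F * r * sin(90)
sin(90) = 1
tau = 34 * 9 * 1
tau = 306 Nm

306 Nm


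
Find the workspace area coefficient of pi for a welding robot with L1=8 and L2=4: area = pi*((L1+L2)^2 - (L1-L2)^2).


Given: L1 = 8, L2 = 4
(L1+L2)^2 = (12)^2 = 144
(L1-L2)^2 = (4)^2 = 16
Difference = 144 - 16 = 128
This equals 4*L1*L2 = 4*8*4 = 128
Workspace area = 128*pi

128


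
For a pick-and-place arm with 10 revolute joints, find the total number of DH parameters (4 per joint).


Given: 10 joints, 4 DH parameters per joint (d, theta, a, alpha)
Total DH parameters = number_of_joints * 4
Total = 10 * 4
Total = 40

40


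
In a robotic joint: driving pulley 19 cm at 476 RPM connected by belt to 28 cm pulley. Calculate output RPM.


Given: D1 = 19 cm, w1 = 476 RPM, D2 = 28 cm
Using D1*w1 = D2*w2
w2 = D1*w1 / D2
w2 = 19*476 / 28
w2 = 9044 / 28
w2 = 323 RPM

323 RPM


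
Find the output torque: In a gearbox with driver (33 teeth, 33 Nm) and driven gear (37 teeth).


Given: N1 = 33, N2 = 37, T1 = 33 Nm
Using T2/T1 = N2/N1
T2 = T1 * N2 / N1
T2 = 33 * 37 / 33
T2 = 1221 / 33
T2 = 37 Nm

37 Nm


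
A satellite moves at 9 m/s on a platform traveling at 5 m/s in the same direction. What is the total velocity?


Given: object velocity = 9 m/s, platform velocity = 5 m/s (same direction)
Using classical velocity addition: v_total = v_object + v_platform
v_total = 9 + 5
v_total = 14 m/s

14 m/s


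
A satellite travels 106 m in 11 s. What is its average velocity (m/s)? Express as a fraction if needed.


Given: distance d = 106 m, time t = 11 s
Using v = d / t
v = 106 / 11
v = 106/11 m/s

106/11 m/s


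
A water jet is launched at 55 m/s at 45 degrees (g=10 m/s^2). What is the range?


Given: v0 = 55 m/s, theta = 45 deg, g = 10 m/s^2
sin(2*45) = sin(90) = 1
Using R = v0^2 * sin(2*theta) / g
R = 55^2 * 1 / 10
R = 3025 / 10
R = 605/2 m

605/2 m


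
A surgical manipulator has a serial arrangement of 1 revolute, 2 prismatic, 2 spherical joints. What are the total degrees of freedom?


Given: serial robot with 1 revolute, 2 prismatic, 2 spherical joints
DOF contribution per joint type: revolute=1, prismatic=1, spherical=3, fixed=0
DOF = 1*1 + 2*1 + 2*3
DOF = 9

9


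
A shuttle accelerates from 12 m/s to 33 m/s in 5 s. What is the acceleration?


Given: initial velocity v0 = 12 m/s, final velocity v = 33 m/s, time t = 5 s
Using a = (v - v0) / t
a = (33 - 12) / 5
a = 21 / 5
a = 21/5 m/s^2

21/5 m/s^2


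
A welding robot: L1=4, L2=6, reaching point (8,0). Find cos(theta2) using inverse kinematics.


Given: L1 = 4, L2 = 6, target (x, y) = (8, 0)
Using cos(theta2) = (x^2 + y^2 - L1^2 - L2^2) / (2*L1*L2)
x^2 + y^2 = 8^2 + 0 = 64
L1^2 + L2^2 = 16 + 36 = 52
Numerator = 64 - 52 = 12
Denominator = 2*4*6 = 48
cos(theta2) = 12/48 = 1/4

1/4


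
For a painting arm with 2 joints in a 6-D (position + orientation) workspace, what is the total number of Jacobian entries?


Given: task space dimension = 6, joints = 2
Jacobian is a 6 x 2 matrix
Total entries = rows * columns
Total = 6 * 2
Total = 12

12


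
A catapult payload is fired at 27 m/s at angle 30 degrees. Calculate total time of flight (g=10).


Given: v0 = 27 m/s, theta = 30 deg, g = 10 m/s^2
sin(30) = 1/2
Using T = 2*v0*sin(theta) / g
T = 2*27*1/2 / 10
T = 27 / 10
T = 27/10 s

27/10 s


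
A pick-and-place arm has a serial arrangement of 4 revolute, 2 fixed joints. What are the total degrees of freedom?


Given: serial robot with 4 revolute, 2 fixed joints
DOF contribution per joint type: revolute=1, prismatic=1, spherical=3, fixed=0
DOF = 4*1 + 2*0
DOF = 4

4


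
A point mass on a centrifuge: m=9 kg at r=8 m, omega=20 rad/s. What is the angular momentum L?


Given: m = 9 kg, r = 8 m, omega = 20 rad/s
For a point mass: I = m*r^2
I = 9*8^2 = 9*64 = 576
L = I*omega = 576*20
L = 11520 kg*m^2/s

11520 kg*m^2/s


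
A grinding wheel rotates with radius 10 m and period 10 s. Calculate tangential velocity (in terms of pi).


Given: radius r = 10 m, period T = 10 s
Using v = 2*pi*r / T
v = 2*pi*10 / 10
v = 20*pi / 10
v = 2*pi m/s

2*pi m/s


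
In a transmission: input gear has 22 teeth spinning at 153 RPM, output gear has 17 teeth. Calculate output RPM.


Given: N1 = 22 teeth, w1 = 153 RPM, N2 = 17 teeth
Using N1*w1 = N2*w2
w2 = N1*w1 / N2
w2 = 22*153 / 17
w2 = 3366 / 17
w2 = 198 RPM

198 RPM


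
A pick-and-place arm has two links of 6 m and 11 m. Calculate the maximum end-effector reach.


Given: L1 = 6 m, L2 = 11 m
For a 2-link planar arm, max reach = L1 + L2 (fully extended)
Max reach = 6 + 11
Max reach = 17 m

17 m


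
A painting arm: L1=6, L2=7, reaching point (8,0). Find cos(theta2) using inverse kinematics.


Given: L1 = 6, L2 = 7, target (x, y) = (8, 0)
Using cos(theta2) = (x^2 + y^2 - L1^2 - L2^2) / (2*L1*L2)
x^2 + y^2 = 8^2 + 0 = 64
L1^2 + L2^2 = 36 + 49 = 85
Numerator = 64 - 85 = -21
Denominator = 2*6*7 = 84
cos(theta2) = -21/84 = -1/4

-1/4


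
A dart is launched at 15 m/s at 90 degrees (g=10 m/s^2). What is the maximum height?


Given: v0 = 15 m/s, theta = 90 deg, g = 10 m/s^2
sin^2(90) = 1
Using H = v0^2 * sin^2(theta) / (2*g)
H = 15^2 * 1 / (2*10)
H = 225 * 1 / 20
H = 225 / 20
H = 45/4 m

45/4 m


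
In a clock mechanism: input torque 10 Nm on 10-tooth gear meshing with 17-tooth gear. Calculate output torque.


Given: N1 = 10, N2 = 17, T1 = 10 Nm
Using T2/T1 = N2/N1
T2 = T1 * N2 / N1
T2 = 10 * 17 / 10
T2 = 170 / 10
T2 = 17 Nm

17 Nm


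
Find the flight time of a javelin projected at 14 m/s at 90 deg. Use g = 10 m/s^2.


Given: v0 = 14 m/s, theta = 90 deg, g = 10 m/s^2
sin(90) = 1
Using T = 2*v0*sin(theta) / g
T = 2*14*1 / 10
T = 28 / 10
T = 14/5 s

14/5 s


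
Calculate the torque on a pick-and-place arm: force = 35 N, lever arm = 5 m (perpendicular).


Given: F = 35 N, r = 5 m, angle = 90 deg (perpendicular)
Using tau = F * r * sin(90)
sin(90) = 1
tau = 35 * 5 * 1
tau = 175 Nm

175 Nm


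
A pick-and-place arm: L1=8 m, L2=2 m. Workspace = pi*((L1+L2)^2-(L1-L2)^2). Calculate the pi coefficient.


Given: L1 = 8, L2 = 2
(L1+L2)^2 = (10)^2 = 100
(L1-L2)^2 = (6)^2 = 36
Difference = 100 - 36 = 64
This equals 4*L1*L2 = 4*8*2 = 64
Workspace area = 64*pi

64


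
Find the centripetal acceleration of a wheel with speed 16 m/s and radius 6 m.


Given: v = 16 m/s, r = 6 m
Using a_c = v^2 / r
a_c = 16^2 / 6
a_c = 256 / 6
a_c = 128/3 m/s^2

128/3 m/s^2


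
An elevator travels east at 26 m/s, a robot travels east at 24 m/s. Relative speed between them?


Given: v_A = 26 m/s east, v_B = 24 m/s east
Both move in the same direction; relative speed = |v_A - v_B|
|26 - 24| = |2|
= 2 m/s

2 m/s


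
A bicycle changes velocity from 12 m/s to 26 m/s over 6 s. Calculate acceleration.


Given: initial velocity v0 = 12 m/s, final velocity v = 26 m/s, time t = 6 s
Using a = (v - v0) / t
a = (26 - 12) / 6
a = 14 / 6
a = 7/3 m/s^2

7/3 m/s^2


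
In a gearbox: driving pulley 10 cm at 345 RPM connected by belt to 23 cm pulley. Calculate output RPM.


Given: D1 = 10 cm, w1 = 345 RPM, D2 = 23 cm
Using D1*w1 = D2*w2
w2 = D1*w1 / D2
w2 = 10*345 / 23
w2 = 3450 / 23
w2 = 150 RPM

150 RPM


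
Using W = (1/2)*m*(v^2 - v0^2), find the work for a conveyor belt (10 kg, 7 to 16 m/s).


Given: m = 10 kg, v0 = 7 m/s, v = 16 m/s
Using W = (1/2)*m*(v^2 - v0^2)
v^2 = 16^2 = 256
v0^2 = 7^2 = 49
v^2 - v0^2 = 256 - 49 = 207
W = (1/2)*10*207 = 1035 J

1035 J


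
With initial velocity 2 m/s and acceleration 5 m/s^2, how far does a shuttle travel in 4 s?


Given: v0 = 2 m/s, a = 5 m/s^2, t = 4 s
Using s = v0*t + (1/2)*a*t^2
s = 2*4 + (1/2)*5*4^2
s = 8 + (1/2)*80
s = 8 + 40
s = 48

48 m


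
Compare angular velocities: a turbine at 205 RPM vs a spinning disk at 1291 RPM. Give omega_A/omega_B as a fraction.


Given: RPM_A = 205, RPM_B = 1291
omega = 2*pi*RPM/60, so omega_A/omega_B = RPM_A / RPM_B
omega_A/omega_B = 205 / 1291
omega_A/omega_B = 205/1291

205/1291


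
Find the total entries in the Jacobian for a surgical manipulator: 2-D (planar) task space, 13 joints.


Given: task space dimension = 2, joints = 13
Jacobian is a 2 x 13 matrix
Total entries = rows * columns
Total = 2 * 13
Total = 26

26


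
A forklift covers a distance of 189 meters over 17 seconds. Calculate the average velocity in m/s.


Given: distance d = 189 m, time t = 17 s
Using v = d / t
v = 189 / 17
v = 189/17 m/s

189/17 m/s


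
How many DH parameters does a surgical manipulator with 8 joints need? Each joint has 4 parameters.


Given: 8 joints, 4 DH parameters per joint (d, theta, a, alpha)
Total DH parameters = number_of_joints * 4
Total = 8 * 4
Total = 32

32


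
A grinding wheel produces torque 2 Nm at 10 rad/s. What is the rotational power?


Given: tau = 2 Nm, omega = 10 rad/s
Using P = tau * omega
P = 2 * 10
P = 20 W

20 W


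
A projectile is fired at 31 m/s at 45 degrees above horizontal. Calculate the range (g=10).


Given: v0 = 31 m/s, theta = 45 deg, g = 10 m/s^2
sin(2*45) = sin(90) = 1
Using R = v0^2 * sin(2*theta) / g
R = 31^2 * 1 / 10
R = 961 / 10
R = 961/10 m

961/10 m


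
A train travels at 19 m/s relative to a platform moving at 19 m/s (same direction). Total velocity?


Given: object velocity = 19 m/s, platform velocity = 19 m/s (same direction)
Using classical velocity addition: v_total = v_object + v_platform
v_total = 19 + 19
v_total = 38 m/s

38 m/s


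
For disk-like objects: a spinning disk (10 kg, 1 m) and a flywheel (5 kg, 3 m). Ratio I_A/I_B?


Given: M1=10 kg, R1=1 m, M2=5 kg, R2=3 m
For a disk: I = (1/2)*M*R^2, so I_A/I_B = (M1*R1^2)/(M2*R2^2)
M1*R1^2 = 10*1 = 10
M2*R2^2 = 5*9 = 45
I_A/I_B = 10/45 = 2/9

2/9


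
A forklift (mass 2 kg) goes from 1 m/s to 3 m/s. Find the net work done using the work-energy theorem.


Given: m = 2 kg, v0 = 1 m/s, v = 3 m/s
Using W = (1/2)*m*(v^2 - v0^2)
v^2 = 3^2 = 9
v0^2 = 1^2 = 1
v^2 - v0^2 = 9 - 1 = 8
W = (1/2)*2*8 = 8 J

8 J


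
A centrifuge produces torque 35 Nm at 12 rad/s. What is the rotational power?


Given: tau = 35 Nm, omega = 12 rad/s
Using P = tau * omega
P = 35 * 12
P = 420 W

420 W


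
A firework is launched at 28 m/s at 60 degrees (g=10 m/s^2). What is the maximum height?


Given: v0 = 28 m/s, theta = 60 deg, g = 10 m/s^2
sin^2(60) = 3/4
Using H = v0^2 * sin^2(theta) / (2*g)
H = 28^2 * 3/4 / (2*10)
H = 784 * 3/4 / 20
H = 588 / 20
H = 147/5 m

147/5 m


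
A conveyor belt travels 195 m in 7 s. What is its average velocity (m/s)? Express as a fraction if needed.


Given: distance d = 195 m, time t = 7 s
Using v = d / t
v = 195 / 7
v = 195/7 m/s

195/7 m/s


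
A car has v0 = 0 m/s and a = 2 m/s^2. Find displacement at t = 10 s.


Given: v0 = 0 m/s, a = 2 m/s^2, t = 10 s
Using s = v0*t + (1/2)*a*t^2
s = 0*10 + (1/2)*2*10^2
s = 0 + (1/2)*200
s = 0 + 100
s = 100

100 m


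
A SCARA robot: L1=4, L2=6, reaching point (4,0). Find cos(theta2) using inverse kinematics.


Given: L1 = 4, L2 = 6, target (x, y) = (4, 0)
Using cos(theta2) = (x^2 + y^2 - L1^2 - L2^2) / (2*L1*L2)
x^2 + y^2 = 4^2 + 0 = 16
L1^2 + L2^2 = 16 + 36 = 52
Numerator = 16 - 52 = -36
Denominator = 2*4*6 = 48
cos(theta2) = -36/48 = -3/4

-3/4


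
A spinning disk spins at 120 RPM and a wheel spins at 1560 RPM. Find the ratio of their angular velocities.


Given: RPM_A = 120, RPM_B = 1560
omega = 2*pi*RPM/60, so omega_A/omega_B = RPM_A / RPM_B
omega_A/omega_B = 120 / 1560
omega_A/omega_B = 1/13

1/13


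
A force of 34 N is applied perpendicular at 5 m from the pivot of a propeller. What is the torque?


Given: F = 34 N, r = 5 m, angle = 90 deg (perpendicular)
Using tau = F * r * sin(90)
sin(90) = 1
tau = 34 * 5 * 1
tau = 170 Nm

170 Nm


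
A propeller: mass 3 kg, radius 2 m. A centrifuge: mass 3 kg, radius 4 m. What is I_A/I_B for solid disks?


Given: M1=3 kg, R1=2 m, M2=3 kg, R2=4 m
For a disk: I = (1/2)*M*R^2, so I_A/I_B = (M1*R1^2)/(M2*R2^2)
M1*R1^2 = 3*4 = 12
M2*R2^2 = 3*16 = 48
I_A/I_B = 12/48 = 1/4

1/4


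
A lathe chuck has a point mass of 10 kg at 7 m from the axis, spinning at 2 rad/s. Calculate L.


Given: m = 10 kg, r = 7 m, omega = 2 rad/s
For a point mass: I = m*r^2
I = 10*7^2 = 10*49 = 490
L = I*omega = 490*2
L = 980 kg*m^2/s

980 kg*m^2/s


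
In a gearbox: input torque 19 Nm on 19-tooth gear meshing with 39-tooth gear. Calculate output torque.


Given: N1 = 19, N2 = 39, T1 = 19 Nm
Using T2/T1 = N2/N1
T2 = T1 * N2 / N1
T2 = 19 * 39 / 19
T2 = 741 / 19
T2 = 39 Nm

39 Nm


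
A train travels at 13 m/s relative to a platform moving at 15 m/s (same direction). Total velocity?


Given: object velocity = 13 m/s, platform velocity = 15 m/s (same direction)
Using classical velocity addition: v_total = v_object + v_platform
v_total = 13 + 15
v_total = 28 m/s

28 m/s


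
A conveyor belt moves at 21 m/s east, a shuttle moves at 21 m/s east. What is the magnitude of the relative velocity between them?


Given: v_A = 21 m/s east, v_B = 21 m/s east
Both move in the same direction; relative speed = |v_A - v_B|
|21 - 21| = |0|
= 0 m/s

0 m/s


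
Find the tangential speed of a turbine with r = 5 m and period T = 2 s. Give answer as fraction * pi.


Given: radius r = 5 m, period T = 2 s
Using v = 2*pi*r / T
v = 2*pi*5 / 2
v = 10*pi / 2
v = 5*pi m/s

5*pi m/s


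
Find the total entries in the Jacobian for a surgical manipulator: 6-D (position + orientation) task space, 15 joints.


Given: task space dimension = 6, joints = 15
Jacobian is a 6 x 15 matrix
Total entries = rows * columns
Total = 6 * 15
Total = 90

90


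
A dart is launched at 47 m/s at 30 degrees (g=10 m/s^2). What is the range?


Given: v0 = 47 m/s, theta = 30 deg, g = 10 m/s^2
sin(2*30) = sin(60) = sqrt(3)/2
Using R = v0^2 * sin(2*theta) / g
R = 47^2 * (sqrt(3)/2) / 10
R = 2209 * sqrt(3) / 20
R = 2209/20*sqrt(3) m

2209/20*sqrt(3) m


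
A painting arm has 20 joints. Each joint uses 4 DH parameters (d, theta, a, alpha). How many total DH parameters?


Given: 20 joints, 4 DH parameters per joint (d, theta, a, alpha)
Total DH parameters = number_of_joints * 4
Total = 20 * 4
Total = 80

80


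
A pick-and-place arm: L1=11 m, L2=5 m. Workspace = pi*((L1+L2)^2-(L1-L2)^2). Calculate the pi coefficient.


Given: L1 = 11, L2 = 5
(L1+L2)^2 = (16)^2 = 256
(L1-L2)^2 = (6)^2 = 36
Difference = 256 - 36 = 220
This equals 4*L1*L2 = 4*11*5 = 220
Workspace area = 220*pi

220


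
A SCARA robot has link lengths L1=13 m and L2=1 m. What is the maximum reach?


Given: L1 = 13 m, L2 = 1 m
For a 2-link planar arm, max reach = L1 + L2 (fully extended)
Max reach = 13 + 1
Max reach = 14 m

14 m


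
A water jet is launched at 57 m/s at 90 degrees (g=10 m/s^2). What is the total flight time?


Given: v0 = 57 m/s, theta = 90 deg, g = 10 m/s^2
sin(90) = 1
Using T = 2*v0*sin(theta) / g
T = 2*57*1 / 10
T = 114 / 10
T = 57/5 s

57/5 s


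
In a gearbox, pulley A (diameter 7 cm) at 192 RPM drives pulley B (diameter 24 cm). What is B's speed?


Given: D1 = 7 cm, w1 = 192 RPM, D2 = 24 cm
Using D1*w1 = D2*w2
w2 = D1*w1 / D2
w2 = 7*192 / 24
w2 = 1344 / 24
w2 = 56 RPM

56 RPM


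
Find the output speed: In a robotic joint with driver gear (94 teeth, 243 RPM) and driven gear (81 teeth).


Given: N1 = 94 teeth, w1 = 243 RPM, N2 = 81 teeth
Using N1*w1 = N2*w2
w2 = N1*w1 / N2
w2 = 94*243 / 81
w2 = 22842 / 81
w2 = 282 RPM

282 RPM


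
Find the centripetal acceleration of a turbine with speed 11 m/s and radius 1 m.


Given: v = 11 m/s, r = 1 m
Using a_c = v^2 / r
a_c = 11^2 / 1
a_c = 121 / 1
a_c = 121 m/s^2

121 m/s^2


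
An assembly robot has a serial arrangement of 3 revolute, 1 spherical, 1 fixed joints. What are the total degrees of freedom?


Given: serial robot with 3 revolute, 1 spherical, 1 fixed joints
DOF contribution per joint type: revolute=1, prismatic=1, spherical=3, fixed=0
DOF = 3*1 + 1*3 + 1*0
DOF = 6

6


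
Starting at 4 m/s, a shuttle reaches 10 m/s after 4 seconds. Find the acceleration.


Given: initial velocity v0 = 4 m/s, final velocity v = 10 m/s, time t = 4 s
Using a = (v - v0) / t
a = (10 - 4) / 4
a = 6 / 4
a = 3/2 m/s^2

3/2 m/s^2


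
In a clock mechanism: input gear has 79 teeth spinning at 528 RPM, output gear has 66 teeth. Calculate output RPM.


Given: N1 = 79 teeth, w1 = 528 RPM, N2 = 66 teeth
Using N1*w1 = N2*w2
w2 = N1*w1 / N2
w2 = 79*528 / 66
w2 = 41712 / 66
w2 = 632 RPM

632 RPM


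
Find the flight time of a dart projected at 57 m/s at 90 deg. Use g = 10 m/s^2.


Given: v0 = 57 m/s, theta = 90 deg, g = 10 m/s^2
sin(90) = 1
Using T = 2*v0*sin(theta) / g
T = 2*57*1 / 10
T = 114 / 10
T = 57/5 s

57/5 s


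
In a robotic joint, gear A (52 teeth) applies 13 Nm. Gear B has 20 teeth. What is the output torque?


Given: N1 = 52, N2 = 20, T1 = 13 Nm
Using T2/T1 = N2/N1
T2 = T1 * N2 / N1
T2 = 13 * 20 / 52
T2 = 260 / 52
T2 = 5 Nm

5 Nm


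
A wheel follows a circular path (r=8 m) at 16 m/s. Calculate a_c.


Given: v = 16 m/s, r = 8 m
Using a_c = v^2 / r
a_c = 16^2 / 8
a_c = 256 / 8
a_c = 32 m/s^2

32 m/s^2


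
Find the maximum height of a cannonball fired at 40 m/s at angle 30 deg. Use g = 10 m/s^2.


Given: v0 = 40 m/s, theta = 30 deg, g = 10 m/s^2
sin^2(30) = 1/4
Using H = v0^2 * sin^2(theta) / (2*g)
H = 40^2 * 1/4 / (2*10)
H = 1600 * 1/4 / 20
H = 400 / 20
H = 20 m

20 m


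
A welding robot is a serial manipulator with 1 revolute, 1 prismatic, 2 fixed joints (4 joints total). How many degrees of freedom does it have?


Given: serial robot with 1 revolute, 1 prismatic, 2 fixed joints
DOF contribution per joint type: revolute=1, prismatic=1, spherical=3, fixed=0
DOF = 1*1 + 1*1 + 2*0
DOF = 2

2


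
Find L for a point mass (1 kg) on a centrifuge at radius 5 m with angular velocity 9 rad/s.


Given: m = 1 kg, r = 5 m, omega = 9 rad/s
For a point mass: I = m*r^2
I = 1*5^2 = 1*25 = 25
L = I*omega = 25*9
L = 225 kg*m^2/s

225 kg*m^2/s


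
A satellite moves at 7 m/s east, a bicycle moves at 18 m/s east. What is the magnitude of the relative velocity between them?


Given: v_A = 7 m/s east, v_B = 18 m/s east
Both move in the same direction; relative speed = |v_A - v_B|
|7 - 18| = |-11|
= 11 m/s

11 m/s


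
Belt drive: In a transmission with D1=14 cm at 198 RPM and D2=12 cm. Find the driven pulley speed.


Given: D1 = 14 cm, w1 = 198 RPM, D2 = 12 cm
Using D1*w1 = D2*w2
w2 = D1*w1 / D2
w2 = 14*198 / 12
w2 = 2772 / 12
w2 = 231 RPM

231 RPM


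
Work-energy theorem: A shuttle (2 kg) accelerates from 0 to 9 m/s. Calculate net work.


Given: m = 2 kg, v0 = 0 m/s, v = 9 m/s
Using W = (1/2)*m*(v^2 - v0^2)
v^2 = 9^2 = 81
v0^2 = 0^2 = 0
v^2 - v0^2 = 81 - 0 = 81
W = (1/2)*2*81 = 81 J

81 J


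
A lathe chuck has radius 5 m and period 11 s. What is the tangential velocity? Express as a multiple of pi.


Given: radius r = 5 m, period T = 11 s
Using v = 2*pi*r / T
v = 2*pi*5 / 11
v = 10*pi / 11
v = 10/11*pi m/s

10/11*pi m/s


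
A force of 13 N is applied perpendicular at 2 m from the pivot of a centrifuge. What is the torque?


Given: F = 13 N, r = 2 m, angle = 90 deg (perpendicular)
Using tau = F * r * sin(90)
sin(90) = 1
tau = 13 * 2 * 1
tau = 26 Nm

26 Nm


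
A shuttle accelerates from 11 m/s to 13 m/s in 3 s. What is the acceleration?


Given: initial velocity v0 = 11 m/s, final velocity v = 13 m/s, time t = 3 s
Using a = (v - v0) / t
a = (13 - 11) / 3
a = 2 / 3
a = 2/3 m/s^2

2/3 m/s^2


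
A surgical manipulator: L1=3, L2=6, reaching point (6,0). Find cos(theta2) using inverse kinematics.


Given: L1 = 3, L2 = 6, target (x, y) = (6, 0)
Using cos(theta2) = (x^2 + y^2 - L1^2 - L2^2) / (2*L1*L2)
x^2 + y^2 = 6^2 + 0 = 36
L1^2 + L2^2 = 9 + 36 = 45
Numerator = 36 - 45 = -9
Denominator = 2*3*6 = 36
cos(theta2) = -9/36 = -1/4

-1/4


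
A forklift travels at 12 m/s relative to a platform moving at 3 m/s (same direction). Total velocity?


Given: object velocity = 12 m/s, platform velocity = 3 m/s (same direction)
Using classical velocity addition: v_total = v_object + v_platform
v_total = 12 + 3
v_total = 15 m/s

15 m/s


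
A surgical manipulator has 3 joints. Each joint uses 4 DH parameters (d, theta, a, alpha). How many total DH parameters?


Given: 3 joints, 4 DH parameters per joint (d, theta, a, alpha)
Total DH parameters = number_of_joints * 4
Total = 3 * 4
Total = 12

12


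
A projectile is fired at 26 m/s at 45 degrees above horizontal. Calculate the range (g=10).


Given: v0 = 26 m/s, theta = 45 deg, g = 10 m/s^2
sin(2*45) = sin(90) = 1
Using R = v0^2 * sin(2*theta) / g
R = 26^2 * 1 / 10
R = 676 / 10
R = 338/5 m

338/5 m


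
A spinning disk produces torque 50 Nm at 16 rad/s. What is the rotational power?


Given: tau = 50 Nm, omega = 16 rad/s
Using P = tau * omega
P = 50 * 16
P = 800 W

800 W


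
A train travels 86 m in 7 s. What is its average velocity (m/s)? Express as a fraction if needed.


Given: distance d = 86 m, time t = 7 s
Using v = d / t
v = 86 / 7
v = 86/7 m/s

86/7 m/s


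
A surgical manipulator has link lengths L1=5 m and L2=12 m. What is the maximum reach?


Given: L1 = 5 m, L2 = 12 m
For a 2-link planar arm, max reach = L1 + L2 (fully extended)
Max reach = 5 + 12
Max reach = 17 m

17 m


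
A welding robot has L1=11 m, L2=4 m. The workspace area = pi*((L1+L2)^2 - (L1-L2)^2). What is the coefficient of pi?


Given: L1 = 11, L2 = 4
(L1+L2)^2 = (15)^2 = 225
(L1-L2)^2 = (7)^2 = 49
Difference = 225 - 49 = 176
This equals 4*L1*L2 = 4*11*4 = 176
Workspace area = 176*pi

176


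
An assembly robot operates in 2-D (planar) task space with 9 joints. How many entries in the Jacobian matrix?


Given: task space dimension = 2, joints = 9
Jacobian is a 2 x 9 matrix
Total entries = rows * columns
Total = 2 * 9
Total = 18

18


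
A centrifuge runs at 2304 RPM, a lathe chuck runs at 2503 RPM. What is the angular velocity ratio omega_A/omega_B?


Given: RPM_A = 2304, RPM_B = 2503
omega = 2*pi*RPM/60, so omega_A/omega_B = RPM_A / RPM_B
omega_A/omega_B = 2304 / 2503
omega_A/omega_B = 2304/2503

2304/2503


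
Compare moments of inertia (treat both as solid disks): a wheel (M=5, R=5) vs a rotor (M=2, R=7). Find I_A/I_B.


Given: M1=5 kg, R1=5 m, M2=2 kg, R2=7 m
For a disk: I = (1/2)*M*R^2, so I_A/I_B = (M1*R1^2)/(M2*R2^2)
M1*R1^2 = 5*25 = 125
M2*R2^2 = 2*49 = 98
I_A/I_B = 125/98 = 125/98

125/98


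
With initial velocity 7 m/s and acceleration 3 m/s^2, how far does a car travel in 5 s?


Given: v0 = 7 m/s, a = 3 m/s^2, t = 5 s
Using s = v0*t + (1/2)*a*t^2
s = 7*5 + (1/2)*3*5^2
s = 35 + (1/2)*75
s = 35 + 75/2
s = 145/2

145/2 m


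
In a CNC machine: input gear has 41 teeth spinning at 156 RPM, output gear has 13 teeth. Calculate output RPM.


Given: N1 = 41 teeth, w1 = 156 RPM, N2 = 13 teeth
Using N1*w1 = N2*w2
w2 = N1*w1 / N2
w2 = 41*156 / 13
w2 = 6396 / 13
w2 = 492 RPM

492 RPM


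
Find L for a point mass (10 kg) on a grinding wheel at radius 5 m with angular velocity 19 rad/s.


Given: m = 10 kg, r = 5 m, omega = 19 rad/s
For a point mass: I = m*r^2
I = 10*5^2 = 10*25 = 250
L = I*omega = 250*19
L = 4750 kg*m^2/s

4750 kg*m^2/s


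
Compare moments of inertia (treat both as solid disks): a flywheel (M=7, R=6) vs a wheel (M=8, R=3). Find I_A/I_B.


Given: M1=7 kg, R1=6 m, M2=8 kg, R2=3 m
For a disk: I = (1/2)*M*R^2, so I_A/I_B = (M1*R1^2)/(M2*R2^2)
M1*R1^2 = 7*36 = 252
M2*R2^2 = 8*9 = 72
I_A/I_B = 252/72 = 7/2

7/2


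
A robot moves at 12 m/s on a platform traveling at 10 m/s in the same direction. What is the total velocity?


Given: object velocity = 12 m/s, platform velocity = 10 m/s (same direction)
Using classical velocity addition: v_total = v_object + v_platform
v_total = 12 + 10
v_total = 22 m/s

22 m/s


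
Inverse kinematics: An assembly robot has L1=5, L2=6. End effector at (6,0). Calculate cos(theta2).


Given: L1 = 5, L2 = 6, target (x, y) = (6, 0)
Using cos(theta2) = (x^2 + y^2 - L1^2 - L2^2) / (2*L1*L2)
x^2 + y^2 = 6^2 + 0 = 36
L1^2 + L2^2 = 25 + 36 = 61
Numerator = 36 - 61 = -25
Denominator = 2*5*6 = 60
cos(theta2) = -25/60 = -5/12

-5/12


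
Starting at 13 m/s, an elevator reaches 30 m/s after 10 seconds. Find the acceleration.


Given: initial velocity v0 = 13 m/s, final velocity v = 30 m/s, time t = 10 s
Using a = (v - v0) / t
a = (30 - 13) / 10
a = 17 / 10
a = 17/10 m/s^2

17/10 m/s^2


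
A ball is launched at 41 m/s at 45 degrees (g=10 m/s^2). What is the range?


Given: v0 = 41 m/s, theta = 45 deg, g = 10 m/s^2
sin(2*45) = sin(90) = 1
Using R = v0^2 * sin(2*theta) / g
R = 41^2 * 1 / 10
R = 1681 / 10
R = 1681/10 m

1681/10 m


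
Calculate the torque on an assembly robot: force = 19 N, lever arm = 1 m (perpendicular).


Given: F = 19 N, r = 1 m, angle = 90 deg (perpendicular)
Using tau = F * r * sin(90)
sin(90) = 1
tau = 19 * 1 * 1
tau = 19 Nm

19 Nm


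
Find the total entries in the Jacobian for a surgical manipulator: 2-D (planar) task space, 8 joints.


Given: task space dimension = 2, joints = 8
Jacobian is a 2 x 8 matrix
Total entries = rows * columns
Total = 2 * 8
Total = 16

16


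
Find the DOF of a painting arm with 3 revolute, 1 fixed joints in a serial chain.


Given: serial robot with 3 revolute, 1 fixed joints
DOF contribution per joint type: revolute=1, prismatic=1, spherical=3, fixed=0
DOF = 3*1 + 1*0
DOF = 3

3


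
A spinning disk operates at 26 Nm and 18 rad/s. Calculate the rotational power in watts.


Given: tau = 26 Nm, omega = 18 rad/s
Using P = tau * omega
P = 26 * 18
P = 468 W

468 W


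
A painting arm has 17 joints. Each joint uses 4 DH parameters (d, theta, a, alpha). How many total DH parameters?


Given: 17 joints, 4 DH parameters per joint (d, theta, a, alpha)
Total DH parameters = number_of_joints * 4
Total = 17 * 4
Total = 68

68


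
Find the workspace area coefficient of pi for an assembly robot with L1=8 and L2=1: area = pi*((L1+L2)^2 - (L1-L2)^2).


Given: L1 = 8, L2 = 1
(L1+L2)^2 = (9)^2 = 81
(L1-L2)^2 = (7)^2 = 49
Difference = 81 - 49 = 32
This equals 4*L1*L2 = 4*8*1 = 32
Workspace area = 32*pi

32


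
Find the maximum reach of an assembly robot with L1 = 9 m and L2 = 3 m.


Given: L1 = 9 m, L2 = 3 m
For a 2-link planar arm, max reach = L1 + L2 (fully extended)
Max reach = 9 + 3
Max reach = 12 m

12 m


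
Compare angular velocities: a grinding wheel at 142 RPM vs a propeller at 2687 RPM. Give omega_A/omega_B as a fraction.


Given: RPM_A = 142, RPM_B = 2687
omega = 2*pi*RPM/60, so omega_A/omega_B = RPM_A / RPM_B
omega_A/omega_B = 142 / 2687
omega_A/omega_B = 142/2687

142/2687


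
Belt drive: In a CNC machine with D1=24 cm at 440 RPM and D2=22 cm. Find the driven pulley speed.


Given: D1 = 24 cm, w1 = 440 RPM, D2 = 22 cm
Using D1*w1 = D2*w2
w2 = D1*w1 / D2
w2 = 24*440 / 22
w2 = 10560 / 22
w2 = 480 RPM

480 RPM


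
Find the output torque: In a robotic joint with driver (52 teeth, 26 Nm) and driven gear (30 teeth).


Given: N1 = 52, N2 = 30, T1 = 26 Nm
Using T2/T1 = N2/N1
T2 = T1 * N2 / N1
T2 = 26 * 30 / 52
T2 = 780 / 52
T2 = 15 Nm

15 Nm


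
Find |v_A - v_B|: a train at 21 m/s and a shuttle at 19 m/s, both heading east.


Given: v_A = 21 m/s east, v_B = 19 m/s east
Both move in the same direction; relative speed = |v_A - v_B|
|21 - 19| = |2|
= 2 m/s

2 m/s


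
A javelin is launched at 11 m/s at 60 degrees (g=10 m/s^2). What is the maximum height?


Given: v0 = 11 m/s, theta = 60 deg, g = 10 m/s^2
sin^2(60) = 3/4
Using H = v0^2 * sin^2(theta) / (2*g)
H = 11^2 * 3/4 / (2*10)
H = 121 * 3/4 / 20
H = 363/4 / 20
H = 363/80 m

363/80 m


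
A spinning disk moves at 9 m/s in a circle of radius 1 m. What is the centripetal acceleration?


Given: v = 9 m/s, r = 1 m
Using a_c = v^2 / r
a_c = 9^2 / 1
a_c = 81 / 1
a_c = 81 m/s^2

81 m/s^2


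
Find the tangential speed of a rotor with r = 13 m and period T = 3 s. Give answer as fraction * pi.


Given: radius r = 13 m, period T = 3 s
Using v = 2*pi*r / T
v = 2*pi*13 / 3
v = 26*pi / 3
v = 26/3*pi m/s

26/3*pi m/s


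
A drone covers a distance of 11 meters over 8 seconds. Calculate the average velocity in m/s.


Given: distance d = 11 m, time t = 8 s
Using v = d / t
v = 11 / 8
v = 11/8 m/s

11/8 m/s


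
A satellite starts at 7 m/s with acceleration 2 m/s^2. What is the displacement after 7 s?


Given: v0 = 7 m/s, a = 2 m/s^2, t = 7 s
Using s = v0*t + (1/2)*a*t^2
s = 7*7 + (1/2)*2*7^2
s = 49 + (1/2)*98
s = 49 + 49
s = 98

98 m


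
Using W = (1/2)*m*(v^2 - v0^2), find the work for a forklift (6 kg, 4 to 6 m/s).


Given: m = 6 kg, v0 = 4 m/s, v = 6 m/s
Using W = (1/2)*m*(v^2 - v0^2)
v^2 = 6^2 = 36
v0^2 = 4^2 = 16
v^2 - v0^2 = 36 - 16 = 20
W = (1/2)*6*20 = 60 J

60 J


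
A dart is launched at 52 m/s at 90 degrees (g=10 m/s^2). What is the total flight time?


Given: v0 = 52 m/s, theta = 90 deg, g = 10 m/s^2
sin(90) = 1
Using T = 2*v0*sin(theta) / g
T = 2*52*1 / 10
T = 104 / 10
T = 52/5 s

52/5 s


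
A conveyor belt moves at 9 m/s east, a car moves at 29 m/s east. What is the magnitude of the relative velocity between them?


Given: v_A = 9 m/s east, v_B = 29 m/s east
Both move in the same direction; relative speed = |v_A - v_B|
|9 - 29| = |-20|
= 20 m/s

20 m/s


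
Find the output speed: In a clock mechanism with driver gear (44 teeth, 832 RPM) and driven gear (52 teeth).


Given: N1 = 44 teeth, w1 = 832 RPM, N2 = 52 teeth
Using N1*w1 = N2*w2
w2 = N1*w1 / N2
w2 = 44*832 / 52
w2 = 36608 / 52
w2 = 704 RPM

704 RPM


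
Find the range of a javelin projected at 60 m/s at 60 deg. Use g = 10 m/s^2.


Given: v0 = 60 m/s, theta = 60 deg, g = 10 m/s^2
sin(2*60) = sin(120) = sqrt(3)/2
Using R = v0^2 * sin(2*theta) / g
R = 60^2 * (sqrt(3)/2) / 10
R = 3600 * sqrt(3) / 20
R = 180*sqrt(3) m

180*sqrt(3) m


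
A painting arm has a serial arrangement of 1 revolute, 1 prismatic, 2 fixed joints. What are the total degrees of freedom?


Given: serial robot with 1 revolute, 1 prismatic, 2 fixed joints
DOF contribution per joint type: revolute=1, prismatic=1, spherical=3, fixed=0
DOF = 1*1 + 1*1 + 2*0
DOF = 2

2


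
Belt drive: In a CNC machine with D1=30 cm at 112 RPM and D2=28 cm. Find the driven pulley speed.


Given: D1 = 30 cm, w1 = 112 RPM, D2 = 28 cm
Using D1*w1 = D2*w2
w2 = D1*w1 / D2
w2 = 30*112 / 28
w2 = 3360 / 28
w2 = 120 RPM

120 RPM


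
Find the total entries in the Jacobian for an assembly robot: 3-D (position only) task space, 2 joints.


Given: task space dimension = 3, joints = 2
Jacobian is a 3 x 2 matrix
Total entries = rows * columns
Total = 3 * 2
Total = 6

6


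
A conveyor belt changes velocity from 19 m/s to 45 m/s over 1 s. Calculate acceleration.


Given: initial velocity v0 = 19 m/s, final velocity v = 45 m/s, time t = 1 s
Using a = (v - v0) / t
a = (45 - 19) / 1
a = 26 / 1
a = 26 m/s^2

26 m/s^2


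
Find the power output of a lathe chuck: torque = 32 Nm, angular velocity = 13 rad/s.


Given: tau = 32 Nm, omega = 13 rad/s
Using P = tau * omega
P = 32 * 13
P = 416 W

416 W


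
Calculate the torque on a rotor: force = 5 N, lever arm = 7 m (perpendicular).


Given: F = 5 N, r = 7 m, angle = 90 deg (perpendicular)
Using tau = F * r * sin(90)
sin(90) = 1
tau = 5 * 7 * 1
tau = 35 Nm

35 Nm


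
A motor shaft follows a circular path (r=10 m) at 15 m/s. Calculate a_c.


Given: v = 15 m/s, r = 10 m
Using a_c = v^2 / r
a_c = 15^2 / 10
a_c = 225 / 10
a_c = 45/2 m/s^2

45/2 m/s^2


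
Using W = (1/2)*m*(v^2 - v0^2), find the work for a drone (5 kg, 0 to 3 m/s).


Given: m = 5 kg, v0 = 0 m/s, v = 3 m/s
Using W = (1/2)*m*(v^2 - v0^2)
v^2 = 3^2 = 9
v0^2 = 0^2 = 0
v^2 - v0^2 = 9 - 0 = 9
W = (1/2)*5*9 = 45/2 J

45/2 J


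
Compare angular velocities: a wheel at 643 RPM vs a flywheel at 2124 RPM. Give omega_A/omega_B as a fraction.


Given: RPM_A = 643, RPM_B = 2124
omega = 2*pi*RPM/60, so omega_A/omega_B = RPM_A / RPM_B
omega_A/omega_B = 643 / 2124
omega_A/omega_B = 643/2124

643/2124


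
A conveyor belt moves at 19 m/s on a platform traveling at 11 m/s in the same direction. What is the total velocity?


Given: object velocity = 19 m/s, platform velocity = 11 m/s (same direction)
Using classical velocity addition: v_total = v_object + v_platform
v_total = 19 + 11
v_total = 30 m/s

30 m/s


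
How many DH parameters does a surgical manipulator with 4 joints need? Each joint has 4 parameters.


Given: 4 joints, 4 DH parameters per joint (d, theta, a, alpha)
Total DH parameters = number_of_joints * 4
Total = 4 * 4
Total = 16

16


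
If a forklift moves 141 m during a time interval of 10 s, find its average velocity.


Given: distance d = 141 m, time t = 10 s
Using v = d / t
v = 141 / 10
v = 141/10 m/s

141/10 m/s


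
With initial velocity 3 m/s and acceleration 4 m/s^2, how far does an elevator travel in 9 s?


Given: v0 = 3 m/s, a = 4 m/s^2, t = 9 s
Using s = v0*t + (1/2)*a*t^2
s = 3*9 + (1/2)*4*9^2
s = 27 + (1/2)*324
s = 27 + 162
s = 189

189 m


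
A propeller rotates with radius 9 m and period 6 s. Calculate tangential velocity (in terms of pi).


Given: radius r = 9 m, period T = 6 s
Using v = 2*pi*r / T
v = 2*pi*9 / 6
v = 18*pi / 6
v = 3*pi m/s

3*pi m/s


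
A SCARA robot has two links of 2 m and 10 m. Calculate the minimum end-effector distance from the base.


Given: L1 = 2 m, L2 = 10 m
For a 2-link planar arm, min reach = |L1 - L2| (second link folded back)
Min reach = |2 - 10|
Min reach = 8 m

8 m


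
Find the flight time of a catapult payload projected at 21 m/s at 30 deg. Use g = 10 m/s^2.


Given: v0 = 21 m/s, theta = 30 deg, g = 10 m/s^2
sin(30) = 1/2
Using T = 2*v0*sin(theta) / g
T = 2*21*1/2 / 10
T = 21 / 10
T = 21/10 s

21/10 s


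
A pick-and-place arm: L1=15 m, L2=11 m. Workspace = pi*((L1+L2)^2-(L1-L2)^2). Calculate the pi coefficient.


Given: L1 = 15, L2 = 11
(L1+L2)^2 = (26)^2 = 676
(L1-L2)^2 = (4)^2 = 16
Difference = 676 - 16 = 660
This equals 4*L1*L2 = 4*15*11 = 660
Workspace area = 660*pi

660


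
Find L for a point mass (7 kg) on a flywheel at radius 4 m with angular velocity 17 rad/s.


Given: m = 7 kg, r = 4 m, omega = 17 rad/s
For a point mass: I = m*r^2
I = 7*4^2 = 7*16 = 112
L = I*omega = 112*17
L = 1904 kg*m^2/s

1904 kg*m^2/s


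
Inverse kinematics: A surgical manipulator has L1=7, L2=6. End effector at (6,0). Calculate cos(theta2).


Given: L1 = 7, L2 = 6, target (x, y) = (6, 0)
Using cos(theta2) = (x^2 + y^2 - L1^2 - L2^2) / (2*L1*L2)
x^2 + y^2 = 6^2 + 0 = 36
L1^2 + L2^2 = 49 + 36 = 85
Numerator = 36 - 85 = -49
Denominator = 2*7*6 = 84
cos(theta2) = -49/84 = -7/12

-7/12


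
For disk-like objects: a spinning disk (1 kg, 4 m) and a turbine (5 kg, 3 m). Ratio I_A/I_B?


Given: M1=1 kg, R1=4 m, M2=5 kg, R2=3 m
For a disk: I = (1/2)*M*R^2, so I_A/I_B = (M1*R1^2)/(M2*R2^2)
M1*R1^2 = 1*16 = 16
M2*R2^2 = 5*9 = 45
I_A/I_B = 16/45 = 16/45

16/45


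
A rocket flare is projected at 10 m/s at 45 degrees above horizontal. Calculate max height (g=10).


Given: v0 = 10 m/s, theta = 45 deg, g = 10 m/s^2
sin^2(45) = 1/2
Using H = v0^2 * sin^2(theta) / (2*g)
H = 10^2 * 1/2 / (2*10)
H = 100 * 1/2 / 20
H = 50 / 20
H = 5/2 m

5/2 m


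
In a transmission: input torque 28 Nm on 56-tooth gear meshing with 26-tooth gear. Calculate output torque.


Given: N1 = 56, N2 = 26, T1 = 28 Nm
Using T2/T1 = N2/N1
T2 = T1 * N2 / N1
T2 = 28 * 26 / 56
T2 = 728 / 56
T2 = 13 Nm

13 Nm


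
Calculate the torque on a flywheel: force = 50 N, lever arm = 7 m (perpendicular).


Given: F = 50 N, r = 7 m, angle = 90 deg (perpendicular)
Using tau = F * r * sin(90)
sin(90) = 1
tau = 50 * 7 * 1
tau = 350 Nm

350 Nm


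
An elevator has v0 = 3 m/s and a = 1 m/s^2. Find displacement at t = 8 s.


Given: v0 = 3 m/s, a = 1 m/s^2, t = 8 s
Using s = v0*t + (1/2)*a*t^2
s = 3*8 + (1/2)*1*8^2
s = 24 + (1/2)*64
s = 24 + 32
s = 56

56 m
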